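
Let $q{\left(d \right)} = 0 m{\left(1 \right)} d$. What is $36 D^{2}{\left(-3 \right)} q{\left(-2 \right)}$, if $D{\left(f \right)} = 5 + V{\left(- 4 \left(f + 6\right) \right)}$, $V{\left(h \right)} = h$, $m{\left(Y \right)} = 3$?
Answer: $0$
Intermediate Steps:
$D{\left(f \right)} = -19 - 4 f$ ($D{\left(f \right)} = 5 - 4 \left(f + 6\right) = 5 - 4 \left(6 + f\right) = 5 - \left(24 + 4 f\right) = -19 - 4 f$)
$q{\left(d \right)} = 0$ ($q{\left(d \right)} = 0 \cdot 3 d = 0 d = 0$)
$36 D^{2}{\left(-3 \right)} q{\left(-2 \right)} = 36 \left(-19 - -12\right)^{2} \cdot 0 = 36 \left(-19 + 12\right)^{2} \cdot 0 = 36 \left(-7\right)^{2} \cdot 0 = 36 \cdot 49 \cdot 0 = 1764 \cdot 0 = 0$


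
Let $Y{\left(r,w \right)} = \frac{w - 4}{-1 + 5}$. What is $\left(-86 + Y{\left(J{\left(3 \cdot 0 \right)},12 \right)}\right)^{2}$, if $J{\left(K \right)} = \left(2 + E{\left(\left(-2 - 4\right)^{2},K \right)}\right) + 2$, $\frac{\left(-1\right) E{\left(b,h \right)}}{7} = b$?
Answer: $7056$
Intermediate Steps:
$E{\left(b,h \right)} = - 7 b$
$J{\left(K \right)} = -248$ ($J{\left(K \right)} = \left(2 - 7 \left(-2 - 4\right)^{2}\right) + 2 = \left(2 - 7 \left(-6\right)^{2}\right) + 2 = \left(2 - 252\right) + 2 = -250 + 2 = -248$)
$Y{\left(r,w \right)} = -1 + \frac{w}{4}$ ($Y{\left(r,w \right)} = \frac{-4 + w}{4} = \left(-4 + w\right) \frac{1}{4} = -1 + \frac{w}{4}$)
$\left(-86 + Y{\left(J{\left(3 \cdot 0 \right)},12 \right)}\right)^{2} = \left(-86 + \left(-1 + \frac{1}{4} \cdot 12\right)\right)^{2} = \left(-86 + \left(-1 + 3\right)\right)^{2} = \left(-86 + 2\right)^{2} = \left(-84\right)^{2} = 7056$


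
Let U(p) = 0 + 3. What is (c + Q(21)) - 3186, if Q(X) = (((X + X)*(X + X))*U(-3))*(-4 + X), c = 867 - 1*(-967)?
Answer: 88612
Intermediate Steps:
c = 1834 (c = 867 + 967 = 1834)
U(p) = 3
Q(X) = 12*X**2*(-4 + X) (Q(X) = (((X + X)*(X + X))*3)*(-4 + X) = (((2*X)*(2*X))*3)*(-4 + X) = ((4*X**2)*3)*(-4 + X) = (12*X**2)*(-4 + X) = 12*X**2*(-4 + X))
(c + Q(21)) - 3186 = (1834 + 12*21**2*(-4 + 21)) - 3186 = (1834 + 12*441*17) - 3186 = (1834 + 89964) - 3186 = 91798 - 3186 = 88612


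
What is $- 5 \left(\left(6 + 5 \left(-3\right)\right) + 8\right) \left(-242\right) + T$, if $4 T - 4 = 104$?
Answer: $-1183$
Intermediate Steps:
$T = 27$ ($T = 1 + \frac{1}{4} \cdot 104 = 1 + 26 = 27$)
$- 5 \left(\left(6 + 5 \left(-3\right)\right) + 8\right) \left(-242\right) + T = - 5 \left(\left(6 + 5 \left(-3\right)\right) + 8\right) \left(-242\right) + 27 = - 5 \left(\left(6 - 15\right) + 8\right) \left(-242\right) + 27 = - 5 \left(-9 + 8\right) \left(-242\right) + 27 = \left(-5\right) \left(-1\right) \left(-242\right) + 27 = 5 \left(-242\right) + 27 = -1210 + 27 = -1183$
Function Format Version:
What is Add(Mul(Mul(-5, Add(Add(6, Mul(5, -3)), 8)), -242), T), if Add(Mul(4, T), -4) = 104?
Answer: -1183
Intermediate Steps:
T = 27 (T = Add(1, Mul(Rational(1, 4), 104)) = Add(1, 26) = 27)
Add(Mul(Mul(-5, Add(Add(6, Mul(5, -3)), 8)), -242), T) = Add(Mul(Mul(-5, Add(Add(6, Mul(5, -3)), 8)), -242), 27) = Add(Mul(Mul(-5, Add(Add(6, -15), 8)), -242), 27) = Add(Mul(Mul(-5, Add(-9, 8)), -242), 27) = Add(Mul(Mul(-5, -1), -242), 27) = Add(Mul(5, -242), 27) = Add(-1210, 27) = -1183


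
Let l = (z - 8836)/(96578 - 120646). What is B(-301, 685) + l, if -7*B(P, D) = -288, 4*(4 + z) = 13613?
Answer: 2534415/61264 ≈ 41.369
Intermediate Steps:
z = 13597/4 (z = -4 + (¼)*13613 = -4 + 13613/4 = 13597/4 ≈ 3399.3)
B(P, D) = 288/7 (B(P, D) = -⅐*(-288) = 288/7)
l = 1977/8752 (l = (13597/4 - 8836)/(96578 - 120646) = -21747/4/(-24068) = -21747/4*(-1/24068) = 1977/8752 ≈ 0.22589)
B(-301, 685) + l = 288/7 + 1977/8752 = 2534415/61264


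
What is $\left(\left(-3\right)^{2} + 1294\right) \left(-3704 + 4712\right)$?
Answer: $1313424$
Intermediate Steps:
$\left(\left(-3\right)^{2} + 1294\right) \left(-3704 + 4712\right) = \left(9 + 1294\right) 1008 = 1303 \cdot 1008 = 1313424$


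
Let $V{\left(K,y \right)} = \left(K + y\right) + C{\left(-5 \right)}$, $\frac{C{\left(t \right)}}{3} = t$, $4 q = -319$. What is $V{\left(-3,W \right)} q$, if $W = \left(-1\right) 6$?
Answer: $1914$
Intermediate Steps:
$q = - \frac{319}{4}$ ($q = \frac{1}{4} \left(-319\right) = - \frac{319}{4} \approx -79.75$)
$C{\left(t \right)} = 3 t$
$W = -6$
$V{\left(K,y \right)} = -15 + K + y$ ($V{\left(K,y \right)} = \left(K + y\right) + 3 \left(-5\right) = \left(K + y\right) - 15 = -15 + K + y$)
$V{\left(-3,W \right)} q = \left(-15 - 3 - 6\right) \left(- \frac{319}{4}\right) = \left(-24\right) \left(- \frac{319}{4}\right) = 1914$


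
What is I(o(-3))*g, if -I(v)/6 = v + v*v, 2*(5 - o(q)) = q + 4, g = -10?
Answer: 1485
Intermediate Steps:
o(q) = 3 - q/2 (o(q) = 5 - (q + 4)/2 = 5 - (4 + q)/2 = 5 + (-2 - q/2) = 3 - q/2)
I(v) = -6*v - 6*v² (I(v) = -6*(v + v*v) = -6*(v + v²) = -6*v - 6*v²)
I(o(-3))*g = -6*(3 - ½*(-3))*(1 + (3 - ½*(-3)))*(-10) = -6*(3 + 3/2)*(1 + (3 + 3/2))*(-10) = -6*9/2*(1 + 9/2)*(-10) = -6*9/2*11/2*(-10) = -297/2*(-10) = 1485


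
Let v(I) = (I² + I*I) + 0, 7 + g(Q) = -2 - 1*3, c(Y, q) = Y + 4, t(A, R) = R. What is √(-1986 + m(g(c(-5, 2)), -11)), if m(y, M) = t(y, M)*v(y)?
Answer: I*√5154 ≈ 71.791*I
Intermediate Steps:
c(Y, q) = 4 + Y
g(Q) = -12 (g(Q) = -7 + (-2 - 1*3) = -7 + (-2 - 3) = -7 - 5 = -12)
v(I) = 2*I² (v(I) = (I² + I²) + 0 = 2*I² + 0 = 2*I²)
m(y, M) = 2*M*y² (m(y, M) = M*(2*y²) = 2*M*y²)
√(-1986 + m(g(c(-5, 2)), -11)) = √(-1986 + 2*(-11)*(-12)²) = √(-1986 + 2*(-11)*144) = √(-1986 - 3168) = √(-5154) = I*√5154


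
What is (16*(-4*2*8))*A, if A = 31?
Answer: -31744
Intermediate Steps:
(16*(-4*2*8))*A = (16*(-4*2*8))*31 = (16*(-8*8))*31 = (16*(-64))*31 = -1024*31 = -31744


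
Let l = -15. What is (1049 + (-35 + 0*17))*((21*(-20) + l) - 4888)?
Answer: -5397522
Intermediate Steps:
(1049 + (-35 + 0*17))*((21*(-20) + l) - 4888) = (1049 + (-35 + 0*17))*((21*(-20) - 15) - 4888) = (1049 + (-35 + 0))*((-420 - 15) - 4888) = (1049 - 35)*(-435 - 4888) = 1014*(-5323) = -5397522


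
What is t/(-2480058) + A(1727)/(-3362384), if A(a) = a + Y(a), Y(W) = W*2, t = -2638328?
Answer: 632730190961/595636238448 ≈ 1.0623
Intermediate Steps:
Y(W) = 2*W
A(a) = 3*a (A(a) = a + 2*a = 3*a)
t/(-2480058) + A(1727)/(-3362384) = -2638328/(-2480058) + (3*1727)/(-3362384) = -2638328*(-1/2480058) + 5181*(-1/3362384) = 188452/177147 - 5181/3362384 = 632730190961/595636238448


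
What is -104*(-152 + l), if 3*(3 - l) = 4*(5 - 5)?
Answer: 15496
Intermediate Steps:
l = 3 (l = 3 - 4*(5 - 5)/3 = 3 - 4*0/3 = 3 - 1/3*0 = 3 + 0 = 3)
-104*(-152 + l) = -104*(-152 + 3) = -104*(-149) = 15496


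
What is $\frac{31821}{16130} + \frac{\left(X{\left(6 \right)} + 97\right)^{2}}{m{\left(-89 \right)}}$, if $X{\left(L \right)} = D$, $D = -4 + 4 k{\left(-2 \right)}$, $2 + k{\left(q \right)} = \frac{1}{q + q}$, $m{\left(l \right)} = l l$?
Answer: $\frac{365867421}{127765730} \approx 2.8636$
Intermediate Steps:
$m{\left(l \right)} = l^{2}$
$k{\left(q \right)} = -2 + \frac{1}{2 q}$ ($k{\left(q \right)} = -2 + \frac{1}{q + q} = -2 + \frac{1}{2 q}$)
$D = -13$ ($D = -4 + 4 \left(-2 + \frac{1}{2 \left(-2\right)}\right) = -4 + 4 \left(-2 + \frac{1}{2} \left(- \frac{1}{2}\right)\right) = -4 + 4 \left(-2 - \frac{1}{4}\right) = -4 + 4 \left(- \frac{9}{4}\right) = -4 - 9 = -13$)
$X{\left(L \right)} = -13$
$\frac{31821}{16130} + \frac{\left(X{\left(6 \right)} + 97\right)^{2}}{m{\left(-89 \right)}} = \frac{31821}{16130} + \frac{\left(-13 + 97\right)^{2}}{\left(-89\right)^{2}} = 31821 \cdot \frac{1}{16130} + \frac{84^{2}}{7921} = \frac{31821}{16130} + 7056 \cdot \frac{1}{7921} = \frac{31821}{16130} + \frac{7056}{7921} = \frac{365867421}{127765730}$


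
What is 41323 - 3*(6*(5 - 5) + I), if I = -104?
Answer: 41635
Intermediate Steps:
41323 - 3*(6*(5 - 5) + I) = 41323 - 3*(6*(5 - 5) - 104) = 41323 - 3*(6*0 - 104) = 41323 - 3*(0 - 104) = 41323 - 3*(-104) = 41323 + 312 = 41635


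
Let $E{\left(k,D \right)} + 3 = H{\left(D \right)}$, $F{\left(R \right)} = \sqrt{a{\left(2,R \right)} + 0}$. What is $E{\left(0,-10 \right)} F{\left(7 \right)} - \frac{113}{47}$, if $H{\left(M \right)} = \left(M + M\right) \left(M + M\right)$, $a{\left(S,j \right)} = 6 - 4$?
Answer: $- \frac{113}{47} + 397 \sqrt{2} \approx 559.04$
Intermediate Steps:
$a{\left(S,j \right)} = 2$ ($a{\left(S,j \right)} = 6 - 4 = 2$)
$H{\left(M \right)} = 4 M^{2}$ ($H{\left(M \right)} = 2 M 2 M = 4 M^{2}$)
$F{\left(R \right)} = \sqrt{2}$ ($F{\left(R \right)} = \sqrt{2 + 0} = \sqrt{2}$)
$E{\left(k,D \right)} = -3 + 4 D^{2}$
$E{\left(0,-10 \right)} F{\left(7 \right)} - \frac{113}{47} = \left(-3 + 4 \left(-10\right)^{2}\right) \sqrt{2} - \frac{113}{47} = \left(-3 + 4 \cdot 100\right) \sqrt{2} - \frac{113}{47} = \left(-3 + 400\right) \sqrt{2} - \frac{113}{47} = 397 \sqrt{2} - \frac{113}{47} = - \frac{113}{47} + 397 \sqrt{2}$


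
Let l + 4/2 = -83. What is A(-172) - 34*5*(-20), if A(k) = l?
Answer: 3315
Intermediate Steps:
l = -85 (l = -2 - 83 = -85)
A(k) = -85
A(-172) - 34*5*(-20) = -85 - 34*5*(-20) = -85 - 170*(-20) = -85 + 3400 = 3315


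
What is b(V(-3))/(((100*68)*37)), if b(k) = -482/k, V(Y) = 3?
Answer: -241/377400 ≈ -0.00063858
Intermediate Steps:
b(V(-3))/(((100*68)*37)) = (-482/3)/(((100*68)*37)) = (-482*⅓)/((6800*37)) = -482/3/251600 = -482/3*1/251600 = -241/377400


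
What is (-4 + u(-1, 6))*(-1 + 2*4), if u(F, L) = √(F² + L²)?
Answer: -28 + 7*√37 ≈ 14.579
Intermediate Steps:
(-4 + u(-1, 6))*(-1 + 2*4) = (-4 + √((-1)² + 6²))*(-1 + 2*4) = (-4 + √(1 + 36))*(-1 + 8) = (-4 + √37)*7 = -28 + 7*√37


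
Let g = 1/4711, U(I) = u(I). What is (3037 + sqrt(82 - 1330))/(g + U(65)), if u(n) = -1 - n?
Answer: -14307307/310925 - 18844*I*sqrt(78)/310925 ≈ -46.015 - 0.53526*I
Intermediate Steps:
U(I) = -1 - I
g = 1/4711 ≈ 0.00021227
(3037 + sqrt(82 - 1330))/(g + U(65)) = (3037 + sqrt(82 - 1330))/(1/4711 + (-1 - 1*65)) = (3037 + sqrt(-1248))/(1/4711 + (-1 - 65)) = (3037 + 4*I*sqrt(78))/(1/4711 - 66) = (3037 + 4*I*sqrt(78))/(-310925/4711) = (3037 + 4*I*sqrt(78))*(-4711/310925) = -14307307/310925 - 18844*I*sqrt(78)/310925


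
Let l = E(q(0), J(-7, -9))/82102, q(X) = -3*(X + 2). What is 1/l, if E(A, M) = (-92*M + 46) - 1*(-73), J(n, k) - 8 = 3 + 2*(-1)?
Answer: -82102/709 ≈ -115.80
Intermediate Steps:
J(n, k) = 9 (J(n, k) = 8 + (3 + 2*(-1)) = 8 + (3 - 2) = 8 + 1 = 9)
q(X) = -6 - 3*X (q(X) = -3*(2 + X) = -6 - 3*X)
E(A, M) = 119 - 92*M (E(A, M) = (46 - 92*M) + 73 = 119 - 92*M)
l = -709/82102 (l = (119 - 92*9)/82102 = (119 - 828)*(1/82102) = -709*1/82102 = -709/82102 ≈ -0.0086356)
1/l = 1/(-709/82102) = -82102/709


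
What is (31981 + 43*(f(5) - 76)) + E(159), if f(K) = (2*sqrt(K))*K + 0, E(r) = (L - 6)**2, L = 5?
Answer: 28714 + 430*sqrt(5) ≈ 29676.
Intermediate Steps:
E(r) = 1 (E(r) = (5 - 6)**2 = (-1)**2 = 1)
f(K) = 2*K**(3/2) (f(K) = 2*K**(3/2) + 0 = 2*K**(3/2))
(31981 + 43*(f(5) - 76)) + E(159) = (31981 + 43*(2*5**(3/2) - 76)) + 1 = (31981 + 43*(2*(5*sqrt(5)) - 76)) + 1 = (31981 + 43*(10*sqrt(5) - 76)) + 1 = (31981 + 43*(-76 + 10*sqrt(5))) + 1 = (31981 + (-3268 + 430*sqrt(5))) + 1 = (28713 + 430*sqrt(5)) + 1 = 28714 + 430*sqrt(5)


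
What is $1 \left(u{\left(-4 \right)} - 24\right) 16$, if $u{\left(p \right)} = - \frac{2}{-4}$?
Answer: $-376$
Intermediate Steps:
$u{\left(p \right)} = \frac{1}{2}$ ($u{\left(p \right)} = \left(-2\right) \left(- \frac{1}{4}\right) = \frac{1}{2}$)
$1 \left(u{\left(-4 \right)} - 24\right) 16 = 1 \left(\frac{1}{2} - 24\right) 16 = 1 \left(- \frac{47}{2}\right) 16 = \left(- \frac{47}{2}\right) 16 = -376$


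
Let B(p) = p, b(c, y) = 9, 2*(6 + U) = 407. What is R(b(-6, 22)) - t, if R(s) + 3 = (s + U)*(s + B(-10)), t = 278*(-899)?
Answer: 499425/2 ≈ 2.4971e+5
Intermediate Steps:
U = 395/2 (U = -6 + (½)*407 = -6 + 407/2 = 395/2 ≈ 197.50)
t = -249922
R(s) = -3 + (-10 + s)*(395/2 + s) (R(s) = -3 + (s + 395/2)*(s - 10) = -3 + (395/2 + s)*(-10 + s) = -3 + (-10 + s)*(395/2 + s))
R(b(-6, 22)) - t = (-1978 + 9² + (375/2)*9) - 1*(-249922) = (-1978 + 81 + 3375/2) + 249922 = -419/2 + 249922 = 499425/2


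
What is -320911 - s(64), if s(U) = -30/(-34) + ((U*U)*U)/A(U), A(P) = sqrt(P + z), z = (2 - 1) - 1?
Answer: -6012558/17 ≈ -3.5368e+5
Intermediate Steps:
z = 0 (z = 1 - 1 = 0)
A(P) = sqrt(P) (A(P) = sqrt(P + 0) = sqrt(P))
s(U) = 15/17 + U**(5/2) (s(U) = -30/(-34) + ((U*U)*U)/(sqrt(U)) = -30*(-1/34) + (U**2*U)/sqrt(U) = 15/17 + U**3/sqrt(U) = 15/17 + U**(5/2))
-320911 - s(64) = -320911 - (15/17 + 64**(5/2)) = -320911 - (15/17 + 32768) = -320911 - 1*557071/17 = -320911 - 557071/17 = -6012558/17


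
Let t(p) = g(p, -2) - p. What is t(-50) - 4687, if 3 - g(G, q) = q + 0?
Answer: -4632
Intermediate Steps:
g(G, q) = 3 - q (g(G, q) = 3 - (q + 0) = 3 - q)
t(p) = 5 - p (t(p) = (3 - 1*(-2)) - p = (3 + 2) - p = 5 - p)
t(-50) - 4687 = (5 - 1*(-50)) - 4687 = (5 + 50) - 4687 = 55 - 4687 = -4632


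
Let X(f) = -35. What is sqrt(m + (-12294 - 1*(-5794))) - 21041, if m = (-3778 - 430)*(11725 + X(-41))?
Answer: -21041 + 2*I*sqrt(12299505) ≈ -21041.0 + 7014.1*I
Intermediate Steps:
m = -49191520 (m = (-3778 - 430)*(11725 - 35) = -4208*11690 = -49191520)
sqrt(m + (-12294 - 1*(-5794))) - 21041 = sqrt(-49191520 + (-12294 - 1*(-5794))) - 21041 = sqrt(-49191520 + (-12294 + 5794)) - 21041 = sqrt(-49191520 - 6500) - 21041 = sqrt(-49198020) - 21041 = 2*I*sqrt(12299505) - 21041 = -21041 + 2*I*sqrt(12299505)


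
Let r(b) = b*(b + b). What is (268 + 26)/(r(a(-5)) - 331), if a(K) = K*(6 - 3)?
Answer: 42/17 ≈ 2.4706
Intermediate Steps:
a(K) = 3*K (a(K) = K*3 = 3*K)
r(b) = 2*b² (r(b) = b*(2*b) = 2*b²)
(268 + 26)/(r(a(-5)) - 331) = (268 + 26)/(2*(3*(-5))² - 331) = 294/(2*(-15)² - 331) = 294/(2*225 - 331) = 294/(450 - 331) = 294/119 = 294*(1/119) = 42/17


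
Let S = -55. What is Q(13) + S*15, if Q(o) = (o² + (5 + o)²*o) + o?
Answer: 3569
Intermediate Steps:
Q(o) = o + o² + o*(5 + o)² (Q(o) = (o² + o*(5 + o)²) + o = o + o² + o*(5 + o)²)
Q(13) + S*15 = 13*(1 + 13 + (5 + 13)²) - 55*15 = 13*(1 + 13 + 18²) - 825 = 13*(1 + 13 + 324) - 825 = 13*338 - 825 = 4394 - 825 = 3569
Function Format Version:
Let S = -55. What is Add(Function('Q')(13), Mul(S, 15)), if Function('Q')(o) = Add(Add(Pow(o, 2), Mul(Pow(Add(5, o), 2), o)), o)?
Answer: 3569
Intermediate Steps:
Function('Q')(o) = Add(o, Pow(o, 2), Mul(o, Pow(Add(5, o), 2))) (Function('Q')(o) = Add(Add(Pow(o, 2), Mul(o, Pow(Add(5, o), 2))), o) = Add(o, Pow(o, 2), Mul(o, Pow(Add(5, o), 2))))
Add(Function('Q')(13), Mul(S, 15)) = Add(Mul(13, Add(1, 13, Pow(Add(5, 13), 2))), Mul(-55, 15)) = Add(Mul(13, Add(1, 13, Pow(18, 2))), -825) = Add(Mul(13, Add(1, 13, 324)), -825) = Add(Mul(13, 338), -825) = Add(4394, -825) = 3569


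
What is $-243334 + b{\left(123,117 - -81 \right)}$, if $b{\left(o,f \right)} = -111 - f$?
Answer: $-243643$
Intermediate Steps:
$-243334 + b{\left(123,117 - -81 \right)} = -243334 - \left(228 + 81\right) = -243334 - 309 = -243643$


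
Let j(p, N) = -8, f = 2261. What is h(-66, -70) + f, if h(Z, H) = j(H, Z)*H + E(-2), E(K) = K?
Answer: 2819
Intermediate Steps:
h(Z, H) = -2 - 8*H (h(Z, H) = -8*H - 2 = -2 - 8*H)
h(-66, -70) + f = (-2 - 8*(-70)) + 2261 = (-2 + 560) + 2261 = 558 + 2261 = 2819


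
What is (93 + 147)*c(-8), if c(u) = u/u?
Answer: 240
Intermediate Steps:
c(u) = 1
(93 + 147)*c(-8) = (93 + 147)*1 = 240*1 = 240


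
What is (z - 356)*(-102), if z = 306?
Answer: 5100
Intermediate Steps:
(z - 356)*(-102) = (306 - 356)*(-102) = -50*(-102) = 5100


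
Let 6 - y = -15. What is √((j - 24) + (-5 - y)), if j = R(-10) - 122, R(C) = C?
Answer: I*√182 ≈ 13.491*I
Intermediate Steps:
y = 21 (y = 6 - 1*(-15) = 6 + 15 = 21)
j = -132 (j = -10 - 122 = -132)
√((j - 24) + (-5 - y)) = √((-132 - 24) + (-5 - 1*21)) = √(-156 + (-5 - 21)) = √(-156 - 26) = √(-182) = I*√182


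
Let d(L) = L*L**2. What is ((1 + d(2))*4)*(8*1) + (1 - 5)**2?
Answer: 304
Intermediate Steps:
d(L) = L**3
((1 + d(2))*4)*(8*1) + (1 - 5)**2 = ((1 + 2**3)*4)*(8*1) + (1 - 5)**2 = ((1 + 8)*4)*8 + (-4)**2 = (9*4)*8 + 16 = 36*8 + 16 = 288 + 16 = 304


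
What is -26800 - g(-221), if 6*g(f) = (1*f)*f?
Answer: -209641/6 ≈ -34940.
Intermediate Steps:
g(f) = f**2/6 (g(f) = ((1*f)*f)/6 = (f*f)/6 = f**2/6)
-26800 - g(-221) = -26800 - (-221)**2/6 = -26800 - 48841/6 = -209641/6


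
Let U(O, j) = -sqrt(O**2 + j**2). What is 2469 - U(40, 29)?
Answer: 2469 + sqrt(2441) ≈ 2518.4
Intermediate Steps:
2469 - U(40, 29) = 2469 - (-1)*sqrt(40**2 + 29**2) = 2469 - (-1)*sqrt(1600 + 841) = 2469 - (-1)*sqrt(2441) = 2469 + sqrt(2441)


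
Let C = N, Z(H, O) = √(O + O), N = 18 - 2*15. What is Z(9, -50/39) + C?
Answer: -12 + 10*I*√39/39 ≈ -12.0 + 1.6013*I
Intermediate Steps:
N = -12 (N = 18 - 30 = -12)
Z(H, O) = √2*√O (Z(H, O) = √(2*O) = √2*√O)
C = -12
Z(9, -50/39) + C = √2*√(-50/39) - 12 = √2*(5*I*√78/39) - 12 = 10*I*√39/39 - 12 = -12 + 10*I*√39/39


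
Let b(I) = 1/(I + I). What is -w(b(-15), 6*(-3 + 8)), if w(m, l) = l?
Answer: -30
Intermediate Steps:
b(I) = 1/(2*I)
-w(b(-15), 6*(-3 + 8)) = -6*(-3 + 8) = -6*5 = -1*30 = -30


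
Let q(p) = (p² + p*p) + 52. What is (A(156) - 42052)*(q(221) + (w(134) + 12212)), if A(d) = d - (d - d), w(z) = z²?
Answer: -5358582192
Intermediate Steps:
A(d) = d (A(d) = d - 1*0 = d + 0 = d)
q(p) = 52 + 2*p² (q(p) = (p² + p²) + 52 = 2*p² + 52 = 52 + 2*p²)
(A(156) - 42052)*(q(221) + (w(134) + 12212)) = (156 - 42052)*((52 + 2*221²) + (134² + 12212)) = -41896*((52 + 2*48841) + (17956 + 12212)) = -41896*((52 + 97682) + 30168) = -41896*(97734 + 30168) = -41896*127902 = -5358582192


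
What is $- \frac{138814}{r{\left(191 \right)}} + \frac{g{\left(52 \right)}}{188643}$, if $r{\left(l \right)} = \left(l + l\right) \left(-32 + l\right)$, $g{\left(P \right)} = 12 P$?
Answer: $- \frac{335235755}{146894853} \approx -2.2821$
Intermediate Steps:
$r{\left(l \right)} = 2 l \left(-32 + l\right)$
$- \frac{138814}{r{\left(191 \right)}} + \frac{g{\left(52 \right)}}{188643} = - \frac{138814}{2 \cdot 191 \left(-32 + 191\right)} + \frac{12 \cdot 52}{188643} = - \frac{138814}{2 \cdot 191 \cdot 159} + 624 \cdot \frac{1}{188643} = - \frac{138814}{60738} + \frac{16}{4837} = \left(-138814\right) \frac{1}{60738} + \frac{16}{4837} = - \frac{69407}{30369} + \frac{16}{4837} = - \frac{335235755}{146894853}$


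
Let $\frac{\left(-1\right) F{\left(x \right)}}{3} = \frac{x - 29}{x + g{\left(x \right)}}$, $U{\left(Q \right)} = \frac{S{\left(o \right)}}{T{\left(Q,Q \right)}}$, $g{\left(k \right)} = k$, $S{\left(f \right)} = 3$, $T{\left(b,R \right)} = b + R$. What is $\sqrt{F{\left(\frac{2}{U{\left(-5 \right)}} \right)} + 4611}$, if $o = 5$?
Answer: $\frac{\sqrt{1841190}}{20} \approx 67.845$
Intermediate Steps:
$T{\left(b,R \right)} = R + b$
$U{\left(Q \right)} = \frac{3}{2 Q}$ ($U{\left(Q \right)} = \frac{3}{Q + Q} = \frac{3}{2 Q}$)
$F{\left(x \right)} = - \frac{3 \left(-29 + x\right)}{2 x}$ ($F{\left(x \right)} = - 3 \frac{x - 29}{x + x} = - 3 \frac{-29 + x}{2 x} = - \frac{3 \left(-29 + x\right)}{2 x}$)
$\sqrt{F{\left(\frac{2}{U{\left(-5 \right)}} \right)} + 4611} = \sqrt{\frac{3 \left(29 - \frac{2}{\frac{3}{2} \frac{1}{-5}}\right)}{2 \frac{2}{\frac{3}{2} \frac{1}{-5}}} + 4611} = \sqrt{\frac{3 \left(29 - \frac{2}{\frac{3}{2} \left(- \frac{1}{5}\right)}\right)}{2 \frac{2}{\frac{3}{2} \left(- \frac{1}{5}\right)}} + 4611} = \sqrt{\frac{3 \left(29 - \frac{2}{- \frac{3}{10}}\right)}{2 \frac{2}{- \frac{3}{10}}} + 4611} = \sqrt{\frac{3 \left(29 - 2 \left(- \frac{10}{3}\right)\right)}{2 \cdot 2 \left(- \frac{10}{3}\right)} + 4611} = \sqrt{\frac{3 \left(29 - - \frac{20}{3}\right)}{2 \left(- \frac{20}{3}\right)} + 4611} = \sqrt{\frac{3}{2} \left(- \frac{3}{20}\right) \left(29 + \frac{20}{3}\right) + 4611} = \sqrt{\frac{3}{2} \left(- \frac{3}{20}\right) \frac{107}{3} + 4611} = \sqrt{- \frac{321}{40} + 4611} = \sqrt{\frac{184119}{40}} = \frac{\sqrt{1841190}}{20}$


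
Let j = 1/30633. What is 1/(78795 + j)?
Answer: 30633/2413727236 ≈ 1.2691e-5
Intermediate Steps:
j = 1/30633 ≈ 3.2645e-5
1/(78795 + j) = 1/(78795 + 1/30633) = 1/(2413727236/30633) = 30633/2413727236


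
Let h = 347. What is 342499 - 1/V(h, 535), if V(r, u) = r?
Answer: 118847152/347 ≈ 3.4250e+5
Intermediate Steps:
342499 - 1/V(h, 535) = 342499 - 1/347 = 118847152/347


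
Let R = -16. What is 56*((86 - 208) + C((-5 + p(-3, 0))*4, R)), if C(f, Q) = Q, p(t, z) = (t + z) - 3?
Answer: -7728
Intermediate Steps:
p(t, z) = -3 + t + z
56*((86 - 208) + C((-5 + p(-3, 0))*4, R)) = 56*((86 - 208) - 16) = 56*(-122 - 16) = 56*(-138) = -7728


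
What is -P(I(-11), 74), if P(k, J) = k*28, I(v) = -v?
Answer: -308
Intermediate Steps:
P(k, J) = 28*k
-P(I(-11), 74) = -28*(-1*(-11)) = -28*11 = -1*308 = -308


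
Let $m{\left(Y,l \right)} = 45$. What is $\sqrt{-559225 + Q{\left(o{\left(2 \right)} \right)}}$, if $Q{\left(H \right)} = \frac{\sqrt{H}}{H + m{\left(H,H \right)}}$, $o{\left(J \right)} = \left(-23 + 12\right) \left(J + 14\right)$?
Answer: $\frac{\sqrt{-9596860225 - 524 i \sqrt{11}}}{131} \approx 6.7711 \cdot 10^{-5} - 747.81 i$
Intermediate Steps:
$o{\left(J \right)} = -154 - 11 J$ ($o{\left(J \right)} = - 11 \left(14 + J\right) = -154 - 11 J$)
$Q{\left(H \right)} = \frac{\sqrt{H}}{45 + H}$ ($Q{\left(H \right)} = \frac{\sqrt{H}}{H + 45} = \frac{\sqrt{H}}{45 + H}$)
$\sqrt{-559225 + Q{\left(o{\left(2 \right)} \right)}} = \sqrt{-559225 + \frac{\sqrt{-154 - 22}}{45 - 176}} = \sqrt{-559225 + \frac{\sqrt{-176}}{45 - 176}} = \sqrt{-559225 + \frac{4 i \sqrt{11}}{-131}} = \sqrt{-559225 + 4 i \sqrt{11} \left(- \frac{1}{131}\right)} = \sqrt{-559225 - \frac{4 i \sqrt{11}}{131}}$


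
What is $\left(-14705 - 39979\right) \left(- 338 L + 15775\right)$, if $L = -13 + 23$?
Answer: $-677808180$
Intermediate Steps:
$L = 10$
$\left(-14705 - 39979\right) \left(- 338 L + 15775\right) = \left(-14705 - 39979\right) \left(\left(-338\right) 10 + 15775\right) = - 54684 \left(-3380 + 15775\right) = \left(-54684\right) 12395 = -677808180$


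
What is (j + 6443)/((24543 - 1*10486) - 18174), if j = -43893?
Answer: 37450/4117 ≈ 9.0964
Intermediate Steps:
(j + 6443)/((24543 - 1*10486) - 18174) = (-43893 + 6443)/((24543 - 1*10486) - 18174) = -37450/((24543 - 10486) - 18174) = -37450/(14057 - 18174) = -37450/(-4117) = -37450*(-1/4117) = 37450/4117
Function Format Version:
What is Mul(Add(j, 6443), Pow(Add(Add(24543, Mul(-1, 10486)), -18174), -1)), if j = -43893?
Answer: Rational(37450, 4117) ≈ 9.0964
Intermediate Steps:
Mul(Add(j, 6443), Pow(Add(Add(24543, Mul(-1, 10486)), -18174), -1)) = Mul(Add(-43893, 6443), Pow(Add(Add(24543, Mul(-1, 10486)), -18174), -1)) = Mul(-37450, Pow(Add(Add(24543, -10486), -18174), -1)) = Mul(-37450, Pow(Add(14057, -18174), -1)) = Mul(-37450, Pow(-4117, -1)) = Mul(-37450, Rational(-1, 4117)) = Rational(37450, 4117)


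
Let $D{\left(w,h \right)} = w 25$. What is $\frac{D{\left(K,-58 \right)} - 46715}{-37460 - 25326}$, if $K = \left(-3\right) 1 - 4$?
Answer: $\frac{23445}{31393} \approx 0.74682$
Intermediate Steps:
$K = -7$ ($K = -3 - 4 = -7$)
$D{\left(w,h \right)} = 25 w$
$\frac{D{\left(K,-58 \right)} - 46715}{-37460 - 25326} = \frac{25 \left(-7\right) - 46715}{-37460 - 25326} = \frac{-175 - 46715}{-62786} = \left(-46890\right) \left(- \frac{1}{62786}\right) = \frac{23445}{31393}$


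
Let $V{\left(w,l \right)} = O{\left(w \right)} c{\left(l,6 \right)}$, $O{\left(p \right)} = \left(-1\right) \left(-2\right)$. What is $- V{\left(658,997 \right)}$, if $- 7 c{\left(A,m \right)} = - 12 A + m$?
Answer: $- \frac{23916}{7} \approx -3416.6$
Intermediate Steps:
$c{\left(A,m \right)} = - \frac{m}{7} + \frac{12 A}{7}$ ($c{\left(A,m \right)} = - \frac{- 12 A + m}{7} = - \frac{m - 12 A}{7} = - \frac{m}{7} + \frac{12 A}{7}$)
$O{\left(p \right)} = 2$
$V{\left(w,l \right)} = - \frac{12}{7} + \frac{24 l}{7}$ ($V{\left(w,l \right)} = 2 \left(\left(- \frac{1}{7}\right) 6 + \frac{12 l}{7}\right) = 2 \left(- \frac{6}{7} + \frac{12 l}{7}\right) = - \frac{12}{7} + \frac{24 l}{7}$)
$- V{\left(658,997 \right)} = - (- \frac{12}{7} + \frac{24}{7} \cdot 997) = - (- \frac{12}{7} + \frac{23928}{7}) = \left(-1\right) \frac{23916}{7} = - \frac{23916}{7}$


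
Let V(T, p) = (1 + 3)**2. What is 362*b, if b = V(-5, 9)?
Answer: 5792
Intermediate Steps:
V(T, p) = 16 (V(T, p) = 4**2 = 16)
b = 16
362*b = 362*16 = 5792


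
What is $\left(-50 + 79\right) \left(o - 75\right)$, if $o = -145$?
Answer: $-6380$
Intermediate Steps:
$\left(-50 + 79\right) \left(o - 75\right) = \left(-50 + 79\right) \left(-145 - 75\right) = 29 \left(-220\right) = -6380$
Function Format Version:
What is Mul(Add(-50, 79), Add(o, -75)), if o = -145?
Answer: -6380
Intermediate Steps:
Mul(Add(-50, 79), Add(o, -75)) = Mul(Add(-50, 79), Add(-145, -75)) = Mul(29, -220) = -6380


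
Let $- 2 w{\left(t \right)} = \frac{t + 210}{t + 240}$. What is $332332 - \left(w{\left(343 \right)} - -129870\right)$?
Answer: $\frac{236071245}{1166} \approx 2.0246 \cdot 10^{5}$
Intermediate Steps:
$w{\left(t \right)} = - \frac{210 + t}{2 \left(240 + t\right)}$ ($w{\left(t \right)} = - \frac{\left(t + 210\right) \frac{1}{t + 240}}{2} = - \frac{\left(210 + t\right) \frac{1}{240 + t}}{2} = - \frac{\frac{1}{240 + t} \left(210 + t\right)}{2} = - \frac{210 + t}{2 \left(240 + t\right)}$)
$332332 - \left(w{\left(343 \right)} - -129870\right) = 332332 - \left(\frac{-210 - 343}{2 \left(240 + 343\right)} - -129870\right) = 332332 - \left(\frac{-210 - 343}{2 \cdot 583} + 129870\right) = 332332 - \left(\frac{1}{2} \cdot \frac{1}{583} \left(-553\right) + 129870\right) = 332332 - \left(- \frac{553}{1166} + 129870\right) = 332332 - \frac{151427867}{1166} = \frac{236071245}{1166}$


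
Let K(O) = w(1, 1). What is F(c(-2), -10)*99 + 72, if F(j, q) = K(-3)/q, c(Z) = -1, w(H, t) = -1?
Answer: 819/10 ≈ 81.900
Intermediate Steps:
K(O) = -1
F(j, q) = -1/q
F(c(-2), -10)*99 + 72 = -1/(-10)*99 + 72 = -1*(-⅒)*99 + 72 = (⅒)*99 + 72 = 99/10 + 72 = 819/10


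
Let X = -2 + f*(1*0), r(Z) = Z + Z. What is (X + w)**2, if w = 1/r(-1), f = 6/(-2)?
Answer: 25/4 ≈ 6.2500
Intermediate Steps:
r(Z) = 2*Z
f = -3 (f = 6*(-1/2) = -3)
X = -2 (X = -2 - 3*0 = -2 + 0 = -2)
w = -1/2 (w = 1/(2*(-1)) = 1/(-2) = -1/2 ≈ -0.50000)
(X + w)**2 = (-2 - 1/2)**2 = (-5/2)**2 = 25/4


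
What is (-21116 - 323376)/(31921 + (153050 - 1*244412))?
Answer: 344492/59441 ≈ 5.7955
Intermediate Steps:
(-21116 - 323376)/(31921 + (153050 - 1*244412)) = -344492/(31921 + (153050 - 244412)) = -344492/(31921 - 91362) = -344492/(-59441) = -344492*(-1/59441) = 344492/59441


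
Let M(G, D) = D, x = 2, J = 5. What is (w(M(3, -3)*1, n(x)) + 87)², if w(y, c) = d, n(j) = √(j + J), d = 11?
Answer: 9604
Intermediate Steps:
n(j) = √(5 + j) (n(j) = √(j + 5) = √(5 + j))
w(y, c) = 11
(w(M(3, -3)*1, n(x)) + 87)² = (11 + 87)² = 98² = 9604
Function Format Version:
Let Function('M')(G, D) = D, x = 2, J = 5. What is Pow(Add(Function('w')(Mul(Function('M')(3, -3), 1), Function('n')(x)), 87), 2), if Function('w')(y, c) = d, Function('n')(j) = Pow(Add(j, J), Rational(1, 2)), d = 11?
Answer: 9604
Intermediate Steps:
Function('n')(j) = Pow(Add(5, j), Rational(1, 2)) (Function('n')(j) = Pow(Add(j, 5), Rational(1, 2)) = Pow(Add(5, j), Rational(1, 2)))
Function('w')(y, c) = 11
Pow(Add(Function('w')(Mul(Function('M')(3, -3), 1), Function('n')(x)), 87), 2) = Pow(Add(11, 87), 2) = Pow(98, 2) = 9604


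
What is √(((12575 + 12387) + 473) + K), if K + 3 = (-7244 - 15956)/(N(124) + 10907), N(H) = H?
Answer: 2*√773596286238/11031 ≈ 159.47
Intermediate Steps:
K = -56293/11031 (K = -3 + (-7244 - 15956)/(124 + 10907) = -3 - 23200/11031 = -56293/11031 ≈ -5.1032)
√(((12575 + 12387) + 473) + K) = √(((12575 + 12387) + 473) - 56293/11031) = √((24962 + 473) - 56293/11031) = √(25435 - 56293/11031) = √(280517192/11031) = 2*√773596286238/11031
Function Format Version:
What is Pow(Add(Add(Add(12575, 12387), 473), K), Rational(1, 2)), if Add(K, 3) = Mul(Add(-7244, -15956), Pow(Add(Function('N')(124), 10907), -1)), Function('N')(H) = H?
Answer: Mul(Rational(2, 11031), Pow(773596286238, Rational(1, 2))) ≈ 159.47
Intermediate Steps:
K = Rational(-56293, 11031) (K = Add(-3, Mul(Add(-7244, -15956), Pow(Add(124, 10907), -1))) = Add(-3, Mul(-23200, Pow(11031, -1))) = Add(-3, Mul(-23200, Rational(1, 11031))) = Add(-3, Rational(-23200, 11031)) = Rational(-56293, 11031) ≈ -5.1032)
Pow(Add(Add(Add(12575, 12387), 473), K), Rational(1, 2)) = Pow(Add(Add(Add(12575, 12387), 473), Rational(-56293, 11031)), Rational(1, 2)) = Pow(Add(Add(24962, 473), Rational(-56293, 11031)), Rational(1, 2)) = Pow(Add(25435, Rational(-56293, 11031)), Rational(1, 2)) = Pow(Rational(280517192, 11031), Rational(1, 2)) = Mul(Rational(2, 11031), Pow(773596286238, Rational(1, 2)))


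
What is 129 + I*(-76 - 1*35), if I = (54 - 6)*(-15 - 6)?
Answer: 112017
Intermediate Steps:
I = -1008 (I = 48*(-21) = -1008)
129 + I*(-76 - 1*35) = 129 - 1008*(-76 - 1*35) = 129 - 1008*(-76 - 35) = 129 - 1008*(-111) = 129 + 111888 = 112017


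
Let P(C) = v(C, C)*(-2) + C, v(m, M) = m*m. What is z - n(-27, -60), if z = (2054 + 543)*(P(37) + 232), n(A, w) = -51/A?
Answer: -57707954/9 ≈ -6.4120e+6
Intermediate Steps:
v(m, M) = m²
P(C) = C - 2*C² (P(C) = C²*(-2) + C = -2*C² + C = C - 2*C²)
z = -6411993 (z = (2054 + 543)*(37*(1 - 2*37) + 232) = 2597*(37*(1 - 74) + 232) = 2597*(37*(-73) + 232) = 2597*(-2701 + 232) = 2597*(-2469) = -6411993)
z - n(-27, -60) = -6411993 - (-51)/(-27) = -6411993 - (-51)*(-1)/27 = -6411993 - 1*17/9 = -6411993 - 17/9 = -57707954/9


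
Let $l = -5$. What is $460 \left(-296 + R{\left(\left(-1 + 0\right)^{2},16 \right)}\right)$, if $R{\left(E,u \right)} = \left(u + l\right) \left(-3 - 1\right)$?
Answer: $-156400$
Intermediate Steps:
$R{\left(E,u \right)} = 20 - 4 u$ ($R{\left(E,u \right)} = \left(u - 5\right) \left(-3 - 1\right) = \left(-5 + u\right) \left(-4\right) = 20 - 4 u$)
$460 \left(-296 + R{\left(\left(-1 + 0\right)^{2},16 \right)}\right) = 460 \left(-296 + \left(20 - 64\right)\right) = 460 \left(-296 - 44\right) = 460 \left(-340\right) = -156400$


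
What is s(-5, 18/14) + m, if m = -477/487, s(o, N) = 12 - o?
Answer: 7802/487 ≈ 16.021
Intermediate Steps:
m = -477/487 (m = -477*1/487 = -477/487 ≈ -0.97947)
s(-5, 18/14) + m = (12 - 1*(-5)) - 477/487 = (12 + 5) - 477/487 = 17 - 477/487 = 7802/487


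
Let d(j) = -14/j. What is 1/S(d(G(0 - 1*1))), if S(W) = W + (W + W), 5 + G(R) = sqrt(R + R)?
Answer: 5/42 - I*sqrt(2)/42 ≈ 0.11905 - 0.033672*I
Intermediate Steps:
G(R) = -5 + sqrt(2)*sqrt(R) (G(R) = -5 + sqrt(R + R) = -5 + sqrt(2*R) = -5 + sqrt(2)*sqrt(R))
S(W) = 3*W (S(W) = W + 2*W = 3*W)
1/S(d(G(0 - 1*1))) = 1/(3*(-14/(-5 + sqrt(2)*sqrt(0 - 1*1)))) = 1/(3*(-14/(-5 + sqrt(2)*sqrt(0 - 1)))) = 1/(3*(-14/(-5 + sqrt(2)*sqrt(-1)))) = 1/(3*(-14/(-5 + sqrt(2)*I))) = 1/(3*(-14/(-5 + I*sqrt(2)))) = 1/(-42/(-5 + I*sqrt(2))) = 5/42 - I*sqrt(2)/42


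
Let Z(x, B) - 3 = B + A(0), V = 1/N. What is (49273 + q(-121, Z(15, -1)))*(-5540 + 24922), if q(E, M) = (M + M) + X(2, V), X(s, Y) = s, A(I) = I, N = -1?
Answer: 955125578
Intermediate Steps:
V = -1 (V = 1/(-1) = -1)
Z(x, B) = 3 + B (Z(x, B) = 3 + (B + 0) = 3 + B)
q(E, M) = 2 + 2*M (q(E, M) = (M + M) + 2 = 2*M + 2 = 2 + 2*M)
(49273 + q(-121, Z(15, -1)))*(-5540 + 24922) = (49273 + (2 + 2*(3 - 1)))*(-5540 + 24922) = (49273 + (2 + 2*2))*19382 = (49273 + (2 + 4))*19382 = (49273 + 6)*19382 = 49279*19382 = 955125578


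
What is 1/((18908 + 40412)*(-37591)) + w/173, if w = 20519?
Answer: 45755279524107/385772374760 ≈ 118.61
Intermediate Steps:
1/((18908 + 40412)*(-37591)) + w/173 = 1/((18908 + 40412)*(-37591)) + 20519/173 = -1/37591/59320 + 20519*(1/173) = (1/59320)*(-1/37591) + 20519/173 = -1/2229898120 + 20519/173 = 45755279524107/385772374760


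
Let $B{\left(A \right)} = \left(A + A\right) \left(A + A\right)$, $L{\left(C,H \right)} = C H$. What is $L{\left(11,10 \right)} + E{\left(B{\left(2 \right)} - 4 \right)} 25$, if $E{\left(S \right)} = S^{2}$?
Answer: $3710$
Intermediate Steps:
$B{\left(A \right)} = 4 A^{2}$ ($B{\left(A \right)} = 2 A 2 A = 4 A^{2}$)
$L{\left(11,10 \right)} + E{\left(B{\left(2 \right)} - 4 \right)} 25 = 11 \cdot 10 + \left(4 \cdot 2^{2} - 4\right)^{2} \cdot 25 = 110 + \left(4 \cdot 4 - 4\right)^{2} \cdot 25 = 110 + \left(16 - 4\right)^{2} \cdot 25 = 110 + 12^{2} \cdot 25 = 110 + 144 \cdot 25 = 110 + 3600 = 3710$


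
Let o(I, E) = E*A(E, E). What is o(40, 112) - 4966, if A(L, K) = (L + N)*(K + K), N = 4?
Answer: 2905242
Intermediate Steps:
A(L, K) = 2*K*(4 + L) (A(L, K) = (L + 4)*(K + K) = (4 + L)*(2*K) = 2*K*(4 + L))
o(I, E) = 2*E²*(4 + E) (o(I, E) = E*(2*E*(4 + E)) = 2*E²*(4 + E))
o(40, 112) - 4966 = 2*112²*(4 + 112) - 4966 = 2*12544*116 - 4966 = 2910208 - 4966 = 2905242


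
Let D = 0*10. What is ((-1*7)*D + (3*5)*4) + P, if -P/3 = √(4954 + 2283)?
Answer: 60 - 3*√7237 ≈ -195.21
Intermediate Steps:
D = 0
P = -3*√7237 (P = -3*√(4954 + 2283) = -3*√7237 ≈ -255.21)
((-1*7)*D + (3*5)*4) + P = (-1*7*0 + (3*5)*4) - 3*√7237 = (-7*0 + 15*4) - 3*√7237 = (0 + 60) - 3*√7237 = 60 - 3*√7237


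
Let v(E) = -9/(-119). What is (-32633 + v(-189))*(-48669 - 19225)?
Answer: 263653992292/119 ≈ 2.2156e+9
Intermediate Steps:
v(E) = 9/119 (v(E) = -9*(-1/119) = 9/119)
(-32633 + v(-189))*(-48669 - 19225) = (-32633 + 9/119)*(-48669 - 19225) = -3883318/119*(-67894) = 263653992292/119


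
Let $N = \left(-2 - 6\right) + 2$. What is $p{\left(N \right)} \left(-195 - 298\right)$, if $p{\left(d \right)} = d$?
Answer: $2958$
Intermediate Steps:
$N = -6$ ($N = -8 + 2 = -6$)
$p{\left(N \right)} \left(-195 - 298\right) = - 6 \left(-195 - 298\right) = \left(-6\right) \left(-493\right) = 2958$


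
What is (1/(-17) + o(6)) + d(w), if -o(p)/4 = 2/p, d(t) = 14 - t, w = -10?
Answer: 1153/51 ≈ 22.608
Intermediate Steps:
o(p) = -8/p
(1/(-17) + o(6)) + d(w) = (1/(-17) - 8/6) + (14 - 1*(-10)) = (-1/17 - 8*⅙) + (14 + 10) = (-1/17 - 4/3) + 24 = -71/51 + 24 = 1153/51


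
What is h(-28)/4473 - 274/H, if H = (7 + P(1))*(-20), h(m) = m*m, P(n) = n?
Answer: 96503/51120 ≈ 1.8878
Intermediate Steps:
h(m) = m²
H = -160 (H = (7 + 1)*(-20) = 8*(-20) = -160)
h(-28)/4473 - 274/H = (-28)²/4473 - 274/(-160) = 784*(1/4473) - 274*(-1/160) = 112/639 + 137/80 = 96503/51120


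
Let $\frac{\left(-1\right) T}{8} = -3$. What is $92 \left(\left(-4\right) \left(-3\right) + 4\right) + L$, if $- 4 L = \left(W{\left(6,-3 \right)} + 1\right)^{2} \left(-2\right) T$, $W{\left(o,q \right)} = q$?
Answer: $1520$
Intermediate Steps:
$T = 24$ ($T = \left(-8\right) \left(-3\right) = 24$)
$L = 48$ ($L = - \frac{\left(-3 + 1\right)^{2} \left(-2\right) 24}{4} = - \frac{\left(-2\right)^{2} \left(-2\right) 24}{4} = - \frac{4 \left(-2\right) 24}{4} = - \frac{\left(-8\right) 24}{4} = \left(- \frac{1}{4}\right) \left(-192\right) = 48$)
$92 \left(\left(-4\right) \left(-3\right) + 4\right) + L = 92 \left(\left(-4\right) \left(-3\right) + 4\right) + 48 = 92 \left(12 + 4\right) + 48 = 92 \cdot 16 + 48 = 1472 + 48 = 1520$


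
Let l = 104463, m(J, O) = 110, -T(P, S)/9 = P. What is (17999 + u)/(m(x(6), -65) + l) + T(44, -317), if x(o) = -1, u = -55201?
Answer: -41448110/104573 ≈ -396.36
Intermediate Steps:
T(P, S) = -9*P
(17999 + u)/(m(x(6), -65) + l) + T(44, -317) = (17999 - 55201)/(110 + 104463) - 9*44 = -37202/104573 - 396 = -41448110/104573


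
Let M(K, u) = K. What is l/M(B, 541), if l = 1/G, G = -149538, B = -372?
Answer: 1/55628136 ≈ 1.7977e-8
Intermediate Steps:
l = -1/149538 (l = 1/(-149538) = -1/149538 ≈ -6.6873e-6)
l/M(B, 541) = -1/149538/(-372) = -1/149538*(-1/372) = 1/55628136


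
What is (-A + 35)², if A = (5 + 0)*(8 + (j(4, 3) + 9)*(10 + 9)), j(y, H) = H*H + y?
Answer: 4389025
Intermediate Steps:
j(y, H) = y + H² (j(y, H) = H² + y = y + H²)
A = 2130 (A = (5 + 0)*(8 + ((4 + 3²) + 9)*(10 + 9)) = 5*(8 + ((4 + 9) + 9)*19) = 5*(8 + (13 + 9)*19) = 5*(8 + 22*19) = 5*(8 + 418) = 5*426 = 2130)
(-A + 35)² = (-1*2130 + 35)² = (-2130 + 35)² = (-2095)² = 4389025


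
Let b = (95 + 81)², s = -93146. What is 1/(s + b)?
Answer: -1/62170 ≈ -1.6085e-5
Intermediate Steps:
b = 30976 (b = 176² = 30976)
1/(s + b) = 1/(-93146 + 30976) = 1/(-62170) = -1/62170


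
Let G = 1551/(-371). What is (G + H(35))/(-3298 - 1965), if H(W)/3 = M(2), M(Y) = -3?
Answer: 4890/1952573 ≈ 0.0025044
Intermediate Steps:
H(W) = -9 (H(W) = 3*(-3) = -9)
G = -1551/371 (G = 1551*(-1/371) = -1551/371 ≈ -4.1806)
(G + H(35))/(-3298 - 1965) = (-1551/371 - 9)/(-3298 - 1965) = -4890/371/(-5263) = -4890/371*(-1/5263) = 4890/1952573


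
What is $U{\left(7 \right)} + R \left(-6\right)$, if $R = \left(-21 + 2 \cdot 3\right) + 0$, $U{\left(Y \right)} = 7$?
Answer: $97$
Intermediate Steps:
$R = -15$ ($R = \left(-21 + 6\right) + 0 = -15 + 0 = -15$)
$U{\left(7 \right)} + R \left(-6\right) = 7 - -90 = 7 + 90 = 97$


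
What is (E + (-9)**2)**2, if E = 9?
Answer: 8100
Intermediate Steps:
(E + (-9)**2)**2 = (9 + (-9)**2)**2 = (9 + 81)**2 = 90**2 = 8100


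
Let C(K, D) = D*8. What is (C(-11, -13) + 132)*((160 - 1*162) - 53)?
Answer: -1540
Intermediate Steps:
C(K, D) = 8*D
(C(-11, -13) + 132)*((160 - 1*162) - 53) = (8*(-13) + 132)*((160 - 1*162) - 53) = (-104 + 132)*((160 - 162) - 53) = 28*(-2 - 53) = 28*(-55) = -1540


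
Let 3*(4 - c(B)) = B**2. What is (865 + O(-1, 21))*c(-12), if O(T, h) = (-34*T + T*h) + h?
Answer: -39556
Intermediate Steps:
O(T, h) = h - 34*T + T*h
c(B) = 4 - B**2/3
(865 + O(-1, 21))*c(-12) = (865 + (21 - 34*(-1) - 1*21))*(4 - 1/3*(-12)**2) = (865 + (21 + 34 - 21))*(4 - 1/3*144) = (865 + 34)*(4 - 48) = 899*(-44) = -39556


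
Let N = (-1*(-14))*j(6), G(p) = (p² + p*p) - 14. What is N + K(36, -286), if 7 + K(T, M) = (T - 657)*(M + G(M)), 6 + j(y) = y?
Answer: -101404339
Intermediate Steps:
G(p) = -14 + 2*p² (G(p) = (p² + p²) - 14 = 2*p² - 14 = -14 + 2*p²)
j(y) = -6 + y
N = 0 (N = (-1*(-14))*(-6 + 6) = 14*0 = 0)
K(T, M) = -7 + (-657 + T)*(-14 + M + 2*M²) (K(T, M) = -7 + (T - 657)*(M + (-14 + 2*M²)) = -7 + (-657 + T)*(-14 + M + 2*M²))
N + K(36, -286) = 0 + (9191 - 1314*(-286)² - 657*(-286) - 286*36 + 2*36*(-7 + (-286)²)) = 0 + (9191 - 1314*81796 + 187902 - 10296 + 2*36*(-7 + 81796)) = 0 + (9191 - 107479944 + 187902 - 10296 + 2*36*81789) = 0 + (9191 - 107479944 + 187902 - 10296 + 5888808) = 0 - 101404339 = -101404339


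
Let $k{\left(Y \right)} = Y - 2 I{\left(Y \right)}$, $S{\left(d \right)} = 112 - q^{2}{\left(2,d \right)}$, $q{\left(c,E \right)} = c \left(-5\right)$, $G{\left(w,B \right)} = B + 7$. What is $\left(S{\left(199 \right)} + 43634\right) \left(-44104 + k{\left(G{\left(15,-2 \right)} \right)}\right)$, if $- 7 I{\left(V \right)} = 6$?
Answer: $- \frac{13472690926}{7} \approx -1.9247 \cdot 10^{9}$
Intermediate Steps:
$I{\left(V \right)} = - \frac{6}{7}$ ($I{\left(V \right)} = \left(- \frac{1}{7}\right) 6 = - \frac{6}{7}$)
$G{\left(w,B \right)} = 7 + B$
$q{\left(c,E \right)} = - 5 c$
$S{\left(d \right)} = 12$ ($S{\left(d \right)} = 112 - \left(\left(-5\right) 2\right)^{2} = 112 - \left(-10\right)^{2} = 112 - 100 = 12$)
$k{\left(Y \right)} = \frac{12}{7} + Y$ ($k{\left(Y \right)} = Y - - \frac{12}{7} = Y + \frac{12}{7} = \frac{12}{7} + Y$)
$\left(S{\left(199 \right)} + 43634\right) \left(-44104 + k{\left(G{\left(15,-2 \right)} \right)}\right) = \left(12 + 43634\right) \left(-44104 + \left(\frac{12}{7} + \left(7 - 2\right)\right)\right) = 43646 \left(-44104 + \left(\frac{12}{7} + 5\right)\right) = 43646 \left(-44104 + \frac{47}{7}\right) = 43646 \left(- \frac{308681}{7}\right) = - \frac{13472690926}{7}$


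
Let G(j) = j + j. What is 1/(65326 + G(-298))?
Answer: 1/64730 ≈ 1.5449e-5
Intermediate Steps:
G(j) = 2*j
1/(65326 + G(-298)) = 1/(65326 + 2*(-298)) = 1/(65326 - 596) = 1/64730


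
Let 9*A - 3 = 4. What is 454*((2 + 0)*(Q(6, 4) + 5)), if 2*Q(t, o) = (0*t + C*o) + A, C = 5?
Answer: 125758/9 ≈ 13973.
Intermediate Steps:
A = 7/9 (A = ⅓ + (⅑)*4 = ⅓ + 4/9 = 7/9 ≈ 0.77778)
Q(t, o) = 7/18 + 5*o/2 (Q(t, o) = ((0*t + 5*o) + 7/9)/2 = ((0 + 5*o) + 7/9)/2 = (5*o + 7/9)/2 = (7/9 + 5*o)/2 = 7/18 + 5*o/2)
454*((2 + 0)*(Q(6, 4) + 5)) = 454*((2 + 0)*((7/18 + (5/2)*4) + 5)) = 454*(2*((7/18 + 10) + 5)) = 454*(2*(187/18 + 5)) = 454*(2*(277/18)) = 454*(277/9) = 125758/9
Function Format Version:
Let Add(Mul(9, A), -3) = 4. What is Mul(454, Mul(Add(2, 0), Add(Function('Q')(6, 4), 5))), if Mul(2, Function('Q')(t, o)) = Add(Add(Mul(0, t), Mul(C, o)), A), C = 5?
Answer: Rational(125758, 9) ≈ 13973.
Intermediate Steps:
A = Rational(7, 9) (A = Add(Rational(1, 3), Mul(Rational(1, 9), 4)) = Add(Rational(1, 3), Rational(4, 9)) = Rational(7, 9) ≈ 0.77778)
Function('Q')(t, o) = Add(Rational(7, 18), Mul(Rational(5, 2), o)) (Function('Q')(t, o) = Mul(Rational(1, 2), Add(Add(Mul(0, t), Mul(5, o)), Rational(7, 9))) = Mul(Rational(1, 2), Add(Add(0, Mul(5, o)), Rational(7, 9))) = Mul(Rational(1, 2), Add(Mul(5, o), Rational(7, 9))) = Mul(Rational(1, 2), Add(Rational(7, 9), Mul(5, o))) = Add(Rational(7, 18), Mul(Rational(5, 2), o)))
Mul(454, Mul(Add(2, 0), Add(Function('Q')(6, 4), 5))) = Mul(454, Mul(Add(2, 0), Add(Add(Rational(7, 18), Mul(Rational(5, 2), 4)), 5))) = Mul(454, Mul(2, Add(Add(Rational(7, 18), 10), 5))) = Mul(454, Mul(2, Add(Rational(187, 18), 5))) = Mul(454, Mul(2, Rational(277, 18))) = Mul(454, Rational(277, 9)) = Rational(125758, 9)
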